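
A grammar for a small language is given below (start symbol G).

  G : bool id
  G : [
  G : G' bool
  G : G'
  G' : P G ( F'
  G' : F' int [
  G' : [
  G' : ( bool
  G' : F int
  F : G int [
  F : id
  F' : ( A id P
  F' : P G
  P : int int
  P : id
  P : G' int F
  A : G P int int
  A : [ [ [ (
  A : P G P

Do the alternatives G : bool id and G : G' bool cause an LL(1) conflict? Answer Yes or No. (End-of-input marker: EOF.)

Yes

FIRST(bool id) = { bool } and FIRST(G' bool) = { (, [, bool, id, int }.
Both contain bool, so the two alternatives are not disjoint — LL(1) conflict.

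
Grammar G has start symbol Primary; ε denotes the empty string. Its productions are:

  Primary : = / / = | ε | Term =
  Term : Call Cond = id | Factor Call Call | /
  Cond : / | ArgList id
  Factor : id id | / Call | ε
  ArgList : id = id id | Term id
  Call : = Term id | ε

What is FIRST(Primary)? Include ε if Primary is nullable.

Primary : = / / = contributes {=}.
Primary : ε contributes ε.
From Primary : Term =: Term nullable, take FIRST(Term) ∪ {=} = { /, =, id }.
Union: FIRST(Primary) = { /, =, id, ε }.

{ /, =, id, ε }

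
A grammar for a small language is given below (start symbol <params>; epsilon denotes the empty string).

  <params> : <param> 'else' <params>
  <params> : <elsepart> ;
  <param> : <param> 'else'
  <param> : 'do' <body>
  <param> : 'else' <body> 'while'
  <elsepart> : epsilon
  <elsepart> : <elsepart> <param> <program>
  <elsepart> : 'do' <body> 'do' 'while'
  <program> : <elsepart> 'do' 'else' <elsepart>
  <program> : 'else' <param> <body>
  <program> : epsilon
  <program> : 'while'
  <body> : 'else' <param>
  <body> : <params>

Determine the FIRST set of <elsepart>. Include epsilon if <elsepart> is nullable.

{ 'do', 'else', epsilon }

<elsepart> : epsilon contributes epsilon.
From <elsepart> : <elsepart> <param> <program>: <elsepart> nullable, take FIRST(<elsepart>) ∪ FIRST(<param>) = { 'do', 'else' }.
<elsepart> : 'do' <body> 'do' 'while' contributes {'do'}.
Union: FIRST(<elsepart>) = { 'do', 'else', epsilon }.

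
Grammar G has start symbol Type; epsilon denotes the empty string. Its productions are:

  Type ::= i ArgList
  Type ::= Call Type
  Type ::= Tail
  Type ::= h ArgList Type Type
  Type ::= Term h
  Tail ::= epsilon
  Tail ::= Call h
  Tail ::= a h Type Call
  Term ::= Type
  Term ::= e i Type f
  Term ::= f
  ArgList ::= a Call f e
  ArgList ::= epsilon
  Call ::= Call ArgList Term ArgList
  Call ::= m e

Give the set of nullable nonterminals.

{ ArgList, Tail, Term, Type }

Directly nullable (have an epsilon-production): Tail, ArgList.
Type ::= Tail with every symbol nullable, so Type is nullable.
Term ::= Type with every symbol nullable, so Term is nullable.
No other nonterminal has a production whose RHS symbols are all nullable.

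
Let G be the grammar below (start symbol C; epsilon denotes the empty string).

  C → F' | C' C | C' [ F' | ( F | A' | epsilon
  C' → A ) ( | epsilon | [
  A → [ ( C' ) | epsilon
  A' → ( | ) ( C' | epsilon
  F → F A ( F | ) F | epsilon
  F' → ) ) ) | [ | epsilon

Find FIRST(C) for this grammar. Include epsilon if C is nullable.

{ (, ), [, epsilon }

From C → F': add FIRST(F') = { ), [, epsilon } (including epsilon since F' is nullable).
From C → C' C: C', C nullable, take FIRST(C') ∪ FIRST(C) = { (, ), [ }; also epsilon since the whole RHS is nullable.
From C → C' [ F': C' nullable, take FIRST(C') ∪ {[} = { ), [ }.
C → ( F contributes {(}.
From C → A': add FIRST(A') = { (, ), epsilon } (including epsilon since A' is nullable).
C → epsilon contributes epsilon.
Union: FIRST(C) = { (, ), [, epsilon }.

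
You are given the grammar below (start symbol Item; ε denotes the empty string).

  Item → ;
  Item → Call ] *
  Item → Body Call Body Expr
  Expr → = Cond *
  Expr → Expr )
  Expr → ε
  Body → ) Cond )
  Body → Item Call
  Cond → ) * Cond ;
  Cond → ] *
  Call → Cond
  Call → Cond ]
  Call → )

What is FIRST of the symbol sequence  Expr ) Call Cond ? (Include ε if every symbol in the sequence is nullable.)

Add FIRST(Expr)\{ε} = { ), = }; Expr is nullable, continue.
) is a terminal; add {)} and stop.

{ ), = }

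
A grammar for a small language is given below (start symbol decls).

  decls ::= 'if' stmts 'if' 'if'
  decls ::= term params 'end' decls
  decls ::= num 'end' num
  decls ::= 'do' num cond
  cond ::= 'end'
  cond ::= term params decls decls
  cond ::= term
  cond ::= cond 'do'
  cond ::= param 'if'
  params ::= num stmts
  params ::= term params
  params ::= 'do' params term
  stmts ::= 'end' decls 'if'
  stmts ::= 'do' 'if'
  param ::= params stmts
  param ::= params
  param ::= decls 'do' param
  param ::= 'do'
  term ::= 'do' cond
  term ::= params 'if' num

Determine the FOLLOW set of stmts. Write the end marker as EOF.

In decls ::= 'if' stmts 'if' 'if': add FIRST('if' 'if') = { 'if' }.
In params ::= num stmts: stmts is at the end, add FOLLOW(params) = { 'do', 'end', 'if', num }.
In param ::= params stmts: stmts is at the end, add FOLLOW(param) = { 'if' }.
Union: FOLLOW(stmts) = { 'do', 'end', 'if', num }.

{ 'do', 'end', 'if', num }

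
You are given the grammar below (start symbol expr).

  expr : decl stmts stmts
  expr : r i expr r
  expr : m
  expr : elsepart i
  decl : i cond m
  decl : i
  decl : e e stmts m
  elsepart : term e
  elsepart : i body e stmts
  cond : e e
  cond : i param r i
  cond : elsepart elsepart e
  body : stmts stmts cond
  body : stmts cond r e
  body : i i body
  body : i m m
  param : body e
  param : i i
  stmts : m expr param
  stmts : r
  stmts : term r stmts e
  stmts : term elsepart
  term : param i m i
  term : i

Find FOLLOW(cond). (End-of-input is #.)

{ e, m, r }

In decl : i cond m: add FIRST(m) = { m }.
In body : stmts stmts cond: cond is at the end, add FOLLOW(body) = { e }.
In body : stmts cond r e: add FIRST(r e) = { r }.
Union: FOLLOW(cond) = { e, m, r }.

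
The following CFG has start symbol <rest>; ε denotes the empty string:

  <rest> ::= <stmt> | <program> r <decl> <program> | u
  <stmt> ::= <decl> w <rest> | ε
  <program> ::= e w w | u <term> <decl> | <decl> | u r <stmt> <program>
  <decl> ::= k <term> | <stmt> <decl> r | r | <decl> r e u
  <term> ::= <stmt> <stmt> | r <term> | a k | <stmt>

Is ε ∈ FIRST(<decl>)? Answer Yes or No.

Nullable nonterminals: <rest>, <stmt>, <term>.
No production of <decl> has an RHS whose symbols are all nullable, so <decl> is not nullable.

No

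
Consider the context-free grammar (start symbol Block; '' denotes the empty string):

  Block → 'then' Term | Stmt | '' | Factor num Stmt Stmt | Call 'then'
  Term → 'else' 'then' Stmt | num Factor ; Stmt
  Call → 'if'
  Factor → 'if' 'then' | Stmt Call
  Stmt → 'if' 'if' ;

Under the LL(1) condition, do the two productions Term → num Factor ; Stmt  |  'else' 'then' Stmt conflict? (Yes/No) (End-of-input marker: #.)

No

FIRST(num Factor ; Stmt) = { num } and FIRST('else' 'then' Stmt) = { 'else' }.
The FIRST sets are disjoint and neither alternative is nullable — no conflict.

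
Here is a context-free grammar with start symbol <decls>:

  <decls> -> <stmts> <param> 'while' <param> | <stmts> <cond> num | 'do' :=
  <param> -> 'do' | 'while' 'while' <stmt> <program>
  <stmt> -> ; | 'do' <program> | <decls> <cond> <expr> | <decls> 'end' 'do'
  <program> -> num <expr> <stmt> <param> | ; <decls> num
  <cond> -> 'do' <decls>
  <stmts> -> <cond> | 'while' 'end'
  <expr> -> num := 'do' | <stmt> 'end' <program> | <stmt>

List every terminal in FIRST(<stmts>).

From <stmts> -> <cond>: add FIRST(<cond>) = { 'do' }.
<stmts> -> 'while' 'end' contributes {'while'}.
Union: FIRST(<stmts>) = { 'do', 'while' }.

{ 'do', 'while' }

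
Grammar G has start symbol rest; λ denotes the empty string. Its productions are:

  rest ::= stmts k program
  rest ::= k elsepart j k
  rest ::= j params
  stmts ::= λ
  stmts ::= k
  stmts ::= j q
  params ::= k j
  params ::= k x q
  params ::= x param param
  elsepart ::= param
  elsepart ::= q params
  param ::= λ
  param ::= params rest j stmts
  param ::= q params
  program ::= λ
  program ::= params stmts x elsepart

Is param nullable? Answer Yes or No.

param has an λ-production, so param ⇒ λ.

Yes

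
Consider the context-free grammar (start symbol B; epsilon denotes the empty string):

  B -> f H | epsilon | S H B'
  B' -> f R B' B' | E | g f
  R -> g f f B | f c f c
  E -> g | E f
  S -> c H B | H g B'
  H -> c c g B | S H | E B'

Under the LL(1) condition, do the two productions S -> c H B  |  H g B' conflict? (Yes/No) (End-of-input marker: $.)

FIRST(c H B) = { c } and FIRST(H g B') = { c, g }.
Both contain c, so the two alternatives are not disjoint — LL(1) conflict.

Yes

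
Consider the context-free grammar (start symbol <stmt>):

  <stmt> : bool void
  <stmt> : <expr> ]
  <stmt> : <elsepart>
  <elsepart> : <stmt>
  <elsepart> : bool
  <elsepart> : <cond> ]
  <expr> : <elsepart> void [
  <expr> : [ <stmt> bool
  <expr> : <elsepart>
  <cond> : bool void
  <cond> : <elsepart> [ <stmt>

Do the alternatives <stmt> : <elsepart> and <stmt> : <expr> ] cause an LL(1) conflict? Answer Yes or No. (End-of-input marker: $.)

FIRST(<elsepart>) = { [, bool } and FIRST(<expr> ]) = { [, bool }.
Both contain [, so the two alternatives are not disjoint — LL(1) conflict.

Yes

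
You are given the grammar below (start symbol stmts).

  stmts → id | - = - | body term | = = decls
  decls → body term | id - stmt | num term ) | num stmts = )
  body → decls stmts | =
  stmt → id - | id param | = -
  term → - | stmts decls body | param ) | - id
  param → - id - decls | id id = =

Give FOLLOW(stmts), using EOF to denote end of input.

{ EOF, ), -, =, id, num }

stmts is the start symbol, so EOF ∈ FOLLOW(stmts).
In decls → num stmts = ): add FIRST(= )) = { = }.
In body → decls stmts: stmts is at the end, add FOLLOW(body) = { EOF, ), -, =, id, num }.
In term → stmts decls body: add FIRST(decls body) = { =, id, num }.
Union: FOLLOW(stmts) = { EOF, ), -, =, id, num }.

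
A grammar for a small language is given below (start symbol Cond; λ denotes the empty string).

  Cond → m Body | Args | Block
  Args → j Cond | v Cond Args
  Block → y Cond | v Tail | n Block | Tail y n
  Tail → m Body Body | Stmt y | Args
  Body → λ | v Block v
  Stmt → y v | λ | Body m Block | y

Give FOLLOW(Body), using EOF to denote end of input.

In Cond → m Body: Body is at the end, add FOLLOW(Cond) = { EOF, j, v, y }.
In Tail → m Body Body: add FIRST(Body)\{λ} = { v }.
  Since Body is nullable, also add FOLLOW(Tail) = { EOF, j, v, y }.
In Tail → m Body Body: Body is at the end, add FOLLOW(Tail) = { EOF, j, v, y }.
In Stmt → Body m Block: add FIRST(m Block) = { m }.
Union: FOLLOW(Body) = { EOF, j, m, v, y }.

{ EOF, j, m, v, y }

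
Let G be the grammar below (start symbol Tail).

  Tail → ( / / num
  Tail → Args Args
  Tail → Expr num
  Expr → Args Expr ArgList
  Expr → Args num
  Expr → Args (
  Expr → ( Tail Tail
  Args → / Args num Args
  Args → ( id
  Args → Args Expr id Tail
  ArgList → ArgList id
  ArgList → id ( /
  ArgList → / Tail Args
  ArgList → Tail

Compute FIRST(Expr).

{ (, / }

From Expr → Args Expr ArgList: add FIRST(Args) = { (, / }.
From Expr → Args num: add FIRST(Args) = { (, / }.
From Expr → Args (: add FIRST(Args) = { (, / }.
Expr → ( Tail Tail contributes {(}.
Union: FIRST(Expr) = { (, / }.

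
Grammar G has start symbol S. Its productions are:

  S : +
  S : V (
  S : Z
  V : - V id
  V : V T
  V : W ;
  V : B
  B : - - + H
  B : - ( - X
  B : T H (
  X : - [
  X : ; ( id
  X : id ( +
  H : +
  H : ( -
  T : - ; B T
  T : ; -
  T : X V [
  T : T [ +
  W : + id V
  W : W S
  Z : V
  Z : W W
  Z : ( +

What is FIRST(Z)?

From Z : V: add FIRST(V) = { +, -, ;, id }.
From Z : W W: add FIRST(W) = { + }.
Z : ( + contributes {(}.
Union: FIRST(Z) = { (, +, -, ;, id }.

{ (, +, -, ;, id }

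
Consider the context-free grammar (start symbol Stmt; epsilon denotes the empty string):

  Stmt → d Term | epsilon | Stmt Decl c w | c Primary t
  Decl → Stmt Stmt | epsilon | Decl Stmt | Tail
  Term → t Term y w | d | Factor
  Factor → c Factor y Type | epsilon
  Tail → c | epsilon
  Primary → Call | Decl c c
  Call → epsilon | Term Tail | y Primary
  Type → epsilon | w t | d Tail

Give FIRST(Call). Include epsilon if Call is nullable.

Call → epsilon contributes epsilon.
From Call → Term Tail: Term, Tail nullable, take FIRST(Term) ∪ FIRST(Tail) = { c, d, t }; also epsilon since the whole RHS is nullable.
Call → y Primary contributes {y}.
Union: FIRST(Call) = { c, d, t, y, epsilon }.

{ c, d, t, y, epsilon }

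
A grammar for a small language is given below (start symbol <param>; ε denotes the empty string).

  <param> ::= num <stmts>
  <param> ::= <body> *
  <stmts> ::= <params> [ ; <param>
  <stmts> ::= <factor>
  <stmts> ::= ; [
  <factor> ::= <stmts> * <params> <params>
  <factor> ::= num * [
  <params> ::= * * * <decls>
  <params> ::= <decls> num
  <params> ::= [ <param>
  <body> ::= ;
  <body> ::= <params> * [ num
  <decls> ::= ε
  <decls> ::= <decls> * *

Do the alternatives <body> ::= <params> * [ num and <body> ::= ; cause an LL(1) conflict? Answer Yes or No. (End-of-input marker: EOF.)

No

FIRST(<params> * [ num) = { *, [, num } and FIRST(;) = { ; }.
The FIRST sets are disjoint and neither alternative is nullable — no conflict.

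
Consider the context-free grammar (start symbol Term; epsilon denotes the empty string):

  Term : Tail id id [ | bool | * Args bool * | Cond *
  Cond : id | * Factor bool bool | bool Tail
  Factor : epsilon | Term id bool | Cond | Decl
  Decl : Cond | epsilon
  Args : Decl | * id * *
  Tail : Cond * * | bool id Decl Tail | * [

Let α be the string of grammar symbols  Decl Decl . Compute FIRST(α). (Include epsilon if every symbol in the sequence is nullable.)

{ *, bool, id, epsilon }

Add FIRST(Decl)\{epsilon} = { *, bool, id }; Decl is nullable, continue.
Add FIRST(Decl)\{epsilon} = { *, bool, id }; Decl is nullable, continue.
Every symbol is nullable, so include epsilon.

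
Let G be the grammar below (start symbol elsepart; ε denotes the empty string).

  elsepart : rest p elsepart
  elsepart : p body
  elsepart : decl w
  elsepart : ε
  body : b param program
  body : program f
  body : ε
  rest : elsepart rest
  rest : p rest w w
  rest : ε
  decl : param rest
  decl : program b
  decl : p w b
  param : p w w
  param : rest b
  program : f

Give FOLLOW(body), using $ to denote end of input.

In elsepart : p body: body is at the end, add FOLLOW(elsepart) = { $, b, f, p, w }.
Union: FOLLOW(body) = { $, b, f, p, w }.

{ $, b, f, p, w }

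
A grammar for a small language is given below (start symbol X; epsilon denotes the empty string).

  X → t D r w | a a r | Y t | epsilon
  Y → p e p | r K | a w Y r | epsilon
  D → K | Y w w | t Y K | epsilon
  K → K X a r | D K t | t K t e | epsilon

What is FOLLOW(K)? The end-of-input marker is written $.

In Y → r K: K is at the end, add FOLLOW(Y) = { a, p, r, t, w }.
In D → K: K is at the end, add FOLLOW(D) = { a, p, r, t, w }.
In D → t Y K: K is at the end, add FOLLOW(D) = { a, p, r, t, w }.
In K → K X a r: add FIRST(X a r) = { a, p, r, t }.
In K → D K t: add FIRST(t) = { t }.
In K → t K t e: add FIRST(t e) = { t }.
Union: FOLLOW(K) = { a, p, r, t, w }.

{ a, p, r, t, w }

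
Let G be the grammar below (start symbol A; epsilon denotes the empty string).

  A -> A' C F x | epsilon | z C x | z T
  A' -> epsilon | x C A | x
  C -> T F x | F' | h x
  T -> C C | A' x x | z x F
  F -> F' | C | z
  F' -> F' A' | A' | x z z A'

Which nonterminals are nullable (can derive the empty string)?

Directly nullable (have an epsilon-production): A, A'.
F' -> F' A' with every symbol nullable, so F' is nullable.
F -> F' with every symbol nullable, so F is nullable.
T -> C C with every symbol nullable, so T is nullable.
C -> F' with every symbol nullable, so C is nullable.

{ A, A', C, F, F', T }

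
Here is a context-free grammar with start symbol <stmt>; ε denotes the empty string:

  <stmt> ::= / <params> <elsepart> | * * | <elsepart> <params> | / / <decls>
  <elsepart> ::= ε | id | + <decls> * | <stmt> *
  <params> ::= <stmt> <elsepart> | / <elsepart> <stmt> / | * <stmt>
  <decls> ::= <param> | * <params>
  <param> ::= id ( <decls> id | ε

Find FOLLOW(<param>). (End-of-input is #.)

{ #, *, +, /, id }

In <decls> ::= <param>: <param> is at the end, add FOLLOW(<decls>) = { #, *, +, /, id }.
Union: FOLLOW(<param>) = { #, *, +, /, id }.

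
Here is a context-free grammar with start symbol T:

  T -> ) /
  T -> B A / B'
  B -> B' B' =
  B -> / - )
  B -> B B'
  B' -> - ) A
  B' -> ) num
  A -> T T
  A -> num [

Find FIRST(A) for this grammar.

From A -> T T: add FIRST(T) = { ), -, / }.
A -> num [ contributes {num}.
Union: FIRST(A) = { ), -, /, num }.

{ ), -, /, num }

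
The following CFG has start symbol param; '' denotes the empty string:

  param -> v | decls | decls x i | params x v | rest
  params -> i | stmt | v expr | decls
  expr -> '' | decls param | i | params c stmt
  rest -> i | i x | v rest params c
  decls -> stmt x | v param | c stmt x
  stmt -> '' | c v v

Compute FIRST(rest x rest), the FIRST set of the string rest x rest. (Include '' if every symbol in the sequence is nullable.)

Add FIRST(rest) = { i, v }; rest is not nullable, stop.

{ i, v }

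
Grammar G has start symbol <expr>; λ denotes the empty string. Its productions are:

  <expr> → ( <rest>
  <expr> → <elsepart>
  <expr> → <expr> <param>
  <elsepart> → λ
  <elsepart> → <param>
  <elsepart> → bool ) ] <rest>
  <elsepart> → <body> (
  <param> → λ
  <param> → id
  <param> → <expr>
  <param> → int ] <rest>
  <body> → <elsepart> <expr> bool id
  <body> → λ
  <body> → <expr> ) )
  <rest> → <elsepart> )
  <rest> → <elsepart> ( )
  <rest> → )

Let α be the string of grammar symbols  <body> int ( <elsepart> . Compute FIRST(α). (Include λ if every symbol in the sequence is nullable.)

Add FIRST(<body>)\{λ} = { (, ), bool, id, int }; <body> is nullable, continue.
int is a terminal; add {int} and stop.

{ (, ), bool, id, int }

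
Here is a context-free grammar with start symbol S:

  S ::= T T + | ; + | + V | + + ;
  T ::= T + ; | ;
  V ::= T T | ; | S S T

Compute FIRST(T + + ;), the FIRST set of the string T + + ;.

{ ; }

Add FIRST(T) = { ; }; T is not nullable, stop.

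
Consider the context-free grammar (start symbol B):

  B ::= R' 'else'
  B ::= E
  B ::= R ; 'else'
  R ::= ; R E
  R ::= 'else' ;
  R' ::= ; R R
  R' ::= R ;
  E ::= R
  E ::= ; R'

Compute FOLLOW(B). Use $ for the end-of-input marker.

B is the start symbol, so $ ∈ FOLLOW(B).
Union: FOLLOW(B) = { $ }.

{ $ }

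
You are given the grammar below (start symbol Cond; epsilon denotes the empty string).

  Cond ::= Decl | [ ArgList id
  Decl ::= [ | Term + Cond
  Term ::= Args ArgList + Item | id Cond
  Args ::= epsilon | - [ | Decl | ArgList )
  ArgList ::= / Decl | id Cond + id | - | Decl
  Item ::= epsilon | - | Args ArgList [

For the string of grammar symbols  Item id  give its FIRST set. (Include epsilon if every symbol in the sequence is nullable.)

{ -, /, [, id }

Add FIRST(Item)\{epsilon} = { -, /, [, id }; Item is nullable, continue.
id is a terminal; add {id} and stop.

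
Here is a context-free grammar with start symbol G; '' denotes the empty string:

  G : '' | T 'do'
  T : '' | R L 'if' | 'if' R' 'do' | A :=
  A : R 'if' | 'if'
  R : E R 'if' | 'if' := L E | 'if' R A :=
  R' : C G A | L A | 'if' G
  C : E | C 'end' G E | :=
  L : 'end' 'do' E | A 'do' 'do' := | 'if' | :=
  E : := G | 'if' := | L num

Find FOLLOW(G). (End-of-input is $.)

G is the start symbol, so $ ∈ FOLLOW(G).
In R' : C G A: add FIRST(A) = { 'end', 'if', := }.
In R' : 'if' G: G is at the end, add FOLLOW(R') = { 'do' }.
In C : C 'end' G E: add FIRST(E) = { 'end', 'if', := }.
In E : := G: G is at the end, add FOLLOW(E) = { 'do', 'end', 'if', :=, num }.
Union: FOLLOW(G) = { $, 'do', 'end', 'if', :=, num }.

{ $, 'do', 'end', 'if', :=, num }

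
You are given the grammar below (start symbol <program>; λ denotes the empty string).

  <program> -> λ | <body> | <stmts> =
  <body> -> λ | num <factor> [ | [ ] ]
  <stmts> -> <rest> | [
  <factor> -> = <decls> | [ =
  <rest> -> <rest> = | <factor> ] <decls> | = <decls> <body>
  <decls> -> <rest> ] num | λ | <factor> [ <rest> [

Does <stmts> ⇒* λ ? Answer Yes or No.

Nullable nonterminals: <body>, <decls>, <program>.
No production of <stmts> has an RHS whose symbols are all nullable, so <stmts> is not nullable.

No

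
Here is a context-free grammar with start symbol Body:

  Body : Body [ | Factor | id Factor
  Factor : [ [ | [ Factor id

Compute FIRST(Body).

From Body : Body [: add FIRST(Body) = { [, id }.
From Body : Factor: add FIRST(Factor) = { [ }.
Body : id Factor contributes {id}.
Union: FIRST(Body) = { [, id }.

{ [, id }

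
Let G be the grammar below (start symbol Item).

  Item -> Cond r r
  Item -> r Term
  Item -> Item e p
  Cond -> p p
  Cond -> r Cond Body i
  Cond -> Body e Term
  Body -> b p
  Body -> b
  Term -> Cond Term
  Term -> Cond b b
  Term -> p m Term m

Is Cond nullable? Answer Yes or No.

No

No nonterminal in this grammar is nullable.
No production of Cond has an RHS whose symbols are all nullable, so Cond is not nullable.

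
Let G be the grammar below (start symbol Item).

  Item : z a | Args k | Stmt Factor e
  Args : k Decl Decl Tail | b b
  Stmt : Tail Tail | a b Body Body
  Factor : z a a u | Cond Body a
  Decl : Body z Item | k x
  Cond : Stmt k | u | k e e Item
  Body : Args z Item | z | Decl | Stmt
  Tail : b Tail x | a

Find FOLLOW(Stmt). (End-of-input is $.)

{ a, b, k, u, z }

In Item : Stmt Factor e: add FIRST(Factor e) = { a, b, k, u, z }.
In Cond : Stmt k: add FIRST(k) = { k }.
In Body : Stmt: Stmt is at the end, add FOLLOW(Body) = { a, b, k, u, z }.
Union: FOLLOW(Stmt) = { a, b, k, u, z }.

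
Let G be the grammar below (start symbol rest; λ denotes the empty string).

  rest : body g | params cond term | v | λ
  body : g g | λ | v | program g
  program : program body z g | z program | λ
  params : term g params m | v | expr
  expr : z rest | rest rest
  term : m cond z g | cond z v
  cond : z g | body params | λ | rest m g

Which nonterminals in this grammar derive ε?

{ body, cond, expr, params, program, rest }

Directly nullable (have an λ-production): rest, body, program, cond.
params : expr with every symbol nullable, so params is nullable.
expr : rest rest with every symbol nullable, so expr is nullable.
No other nonterminal has a production whose RHS symbols are all nullable.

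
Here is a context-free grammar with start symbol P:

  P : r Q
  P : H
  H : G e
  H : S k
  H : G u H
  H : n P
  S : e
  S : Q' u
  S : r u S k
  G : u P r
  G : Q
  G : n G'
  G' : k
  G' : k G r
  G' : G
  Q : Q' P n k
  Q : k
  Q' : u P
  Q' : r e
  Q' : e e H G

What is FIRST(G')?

{ e, k, n, r, u }

G' : k contributes {k}.
G' : k G r contributes {k}.
From G' : G: add FIRST(G) = { e, k, n, r, u }.
Union: FIRST(G') = { e, k, n, r, u }.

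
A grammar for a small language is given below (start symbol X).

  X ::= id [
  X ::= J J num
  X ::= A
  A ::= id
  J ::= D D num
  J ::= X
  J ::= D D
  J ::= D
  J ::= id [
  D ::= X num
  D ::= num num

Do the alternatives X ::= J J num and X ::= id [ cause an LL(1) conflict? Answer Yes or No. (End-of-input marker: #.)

Yes

FIRST(J J num) = { id, num } and FIRST(id [) = { id }.
Both contain id, so the two alternatives are not disjoint — LL(1) conflict.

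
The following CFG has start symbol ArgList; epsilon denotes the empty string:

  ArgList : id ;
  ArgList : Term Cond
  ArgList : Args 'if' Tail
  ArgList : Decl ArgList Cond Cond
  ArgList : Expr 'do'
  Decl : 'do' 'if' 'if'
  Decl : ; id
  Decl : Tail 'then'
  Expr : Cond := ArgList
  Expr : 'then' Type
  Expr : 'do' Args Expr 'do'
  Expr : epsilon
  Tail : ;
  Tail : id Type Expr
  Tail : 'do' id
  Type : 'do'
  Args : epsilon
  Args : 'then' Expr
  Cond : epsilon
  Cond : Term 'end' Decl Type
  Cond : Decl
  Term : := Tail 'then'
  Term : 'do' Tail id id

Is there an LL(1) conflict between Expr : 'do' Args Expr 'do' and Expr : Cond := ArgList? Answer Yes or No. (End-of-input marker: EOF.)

Yes

FIRST('do' Args Expr 'do') = { 'do' } and FIRST(Cond := ArgList) = { 'do', :=, ;, id }.
Both contain 'do', so the two alternatives are not disjoint — LL(1) conflict.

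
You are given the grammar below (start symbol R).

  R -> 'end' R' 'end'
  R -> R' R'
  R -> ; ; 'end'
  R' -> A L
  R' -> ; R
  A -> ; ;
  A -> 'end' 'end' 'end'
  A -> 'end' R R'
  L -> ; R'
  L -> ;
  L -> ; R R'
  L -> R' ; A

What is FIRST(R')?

{ 'end', ; }

From R' -> A L: add FIRST(A) = { 'end', ; }.
R' -> ; R contributes {;}.
Union: FIRST(R') = { 'end', ; }.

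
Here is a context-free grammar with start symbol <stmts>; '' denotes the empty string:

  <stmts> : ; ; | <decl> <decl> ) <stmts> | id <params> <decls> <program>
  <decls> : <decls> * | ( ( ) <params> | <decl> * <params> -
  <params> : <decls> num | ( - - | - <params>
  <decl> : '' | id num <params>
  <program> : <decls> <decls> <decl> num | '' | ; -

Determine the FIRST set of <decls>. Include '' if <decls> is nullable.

From <decls> : <decls> *: add FIRST(<decls>) = { (, *, id }.
<decls> : ( ( ) <params> contributes {(}.
From <decls> : <decl> * <params> -: <decl> nullable, take FIRST(<decl>) ∪ {*} = { *, id }.
Union: FIRST(<decls>) = { (, *, id }.

{ (, *, id }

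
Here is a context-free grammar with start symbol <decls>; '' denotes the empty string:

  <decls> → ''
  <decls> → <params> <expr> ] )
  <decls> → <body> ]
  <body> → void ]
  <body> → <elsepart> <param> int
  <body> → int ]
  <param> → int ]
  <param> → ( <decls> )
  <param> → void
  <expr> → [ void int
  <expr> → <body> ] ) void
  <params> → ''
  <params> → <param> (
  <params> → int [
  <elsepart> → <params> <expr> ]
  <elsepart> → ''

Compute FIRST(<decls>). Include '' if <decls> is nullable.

{ (, [, int, void, '' }

<decls> → '' contributes ''.
From <decls> → <params> <expr> ] ): <params> nullable, take FIRST(<params>) ∪ FIRST(<expr>) = { (, [, int, void }.
From <decls> → <body> ]: add FIRST(<body>) = { (, [, int, void }.
Union: FIRST(<decls>) = { (, [, int, void, '' }.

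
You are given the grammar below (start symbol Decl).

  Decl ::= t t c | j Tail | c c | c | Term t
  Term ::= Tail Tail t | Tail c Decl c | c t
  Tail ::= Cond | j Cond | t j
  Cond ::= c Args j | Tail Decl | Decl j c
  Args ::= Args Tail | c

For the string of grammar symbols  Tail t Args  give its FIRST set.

{ c, j, t }

Add FIRST(Tail) = { c, j, t }; Tail is not nullable, stop.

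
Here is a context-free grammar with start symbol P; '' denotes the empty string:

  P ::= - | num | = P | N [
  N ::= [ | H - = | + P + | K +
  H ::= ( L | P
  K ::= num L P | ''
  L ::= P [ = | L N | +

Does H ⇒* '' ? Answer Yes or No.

No

Nullable nonterminals: K.
No production of H has an RHS whose symbols are all nullable, so H is not nullable.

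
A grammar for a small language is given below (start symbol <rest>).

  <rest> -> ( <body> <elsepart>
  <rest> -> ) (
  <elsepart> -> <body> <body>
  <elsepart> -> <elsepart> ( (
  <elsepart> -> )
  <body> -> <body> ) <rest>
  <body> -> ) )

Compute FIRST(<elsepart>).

{ ) }

From <elsepart> -> <body> <body>: add FIRST(<body>) = { ) }.
From <elsepart> -> <elsepart> ( (: add FIRST(<elsepart>) = { ) }.
<elsepart> -> ) contributes {)}.
Union: FIRST(<elsepart>) = { ) }.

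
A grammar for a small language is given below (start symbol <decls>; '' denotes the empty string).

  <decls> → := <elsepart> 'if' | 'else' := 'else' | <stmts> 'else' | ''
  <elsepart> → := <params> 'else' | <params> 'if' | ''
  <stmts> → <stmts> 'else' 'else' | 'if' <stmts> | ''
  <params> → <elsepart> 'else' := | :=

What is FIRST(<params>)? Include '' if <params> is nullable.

From <params> → <elsepart> 'else' :=: <elsepart> nullable, take FIRST(<elsepart>) ∪ {'else'} = { 'else', := }.
<params> → := contributes {:=}.
Union: FIRST(<params>) = { 'else', := }.

{ 'else', := }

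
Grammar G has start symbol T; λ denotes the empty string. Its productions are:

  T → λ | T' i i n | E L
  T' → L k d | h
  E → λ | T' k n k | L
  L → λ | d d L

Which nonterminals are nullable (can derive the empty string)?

Directly nullable (have an λ-production): T, E, L.
No other nonterminal has a production whose RHS symbols are all nullable.

{ E, L, T }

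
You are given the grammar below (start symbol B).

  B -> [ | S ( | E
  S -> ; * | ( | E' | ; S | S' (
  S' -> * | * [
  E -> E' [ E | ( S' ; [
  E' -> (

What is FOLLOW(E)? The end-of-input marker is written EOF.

{ EOF }

In B -> E: E is at the end, add FOLLOW(B) = { EOF }.
In E -> E' [ E: E is at the end, add FOLLOW(E) = { EOF }.
Union: FOLLOW(E) = { EOF }.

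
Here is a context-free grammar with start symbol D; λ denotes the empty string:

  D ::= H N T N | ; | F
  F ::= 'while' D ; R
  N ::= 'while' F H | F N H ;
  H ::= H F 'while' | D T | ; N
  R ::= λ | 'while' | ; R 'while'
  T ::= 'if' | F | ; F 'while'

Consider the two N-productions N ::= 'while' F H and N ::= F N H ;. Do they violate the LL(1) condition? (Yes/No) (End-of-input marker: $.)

FIRST('while' F H) = { 'while' } and FIRST(F N H ;) = { 'while' }.
Both contain 'while', so the two alternatives are not disjoint — LL(1) conflict.

Yes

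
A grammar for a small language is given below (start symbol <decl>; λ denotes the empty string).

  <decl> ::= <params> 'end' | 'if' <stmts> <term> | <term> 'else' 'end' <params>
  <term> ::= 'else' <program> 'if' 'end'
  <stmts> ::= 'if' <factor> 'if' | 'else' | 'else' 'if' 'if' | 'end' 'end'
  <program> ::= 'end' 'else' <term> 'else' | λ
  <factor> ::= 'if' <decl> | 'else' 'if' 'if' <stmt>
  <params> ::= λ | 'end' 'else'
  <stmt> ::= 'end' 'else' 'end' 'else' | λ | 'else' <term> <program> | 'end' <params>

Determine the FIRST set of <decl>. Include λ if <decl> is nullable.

From <decl> ::= <params> 'end': <params> nullable, take FIRST(<params>) ∪ {'end'} = { 'end' }.
<decl> ::= 'if' <stmts> <term> contributes {'if'}.
From <decl> ::= <term> 'else' 'end' <params>: add FIRST(<term>) = { 'else' }.
Union: FIRST(<decl>) = { 'else', 'end', 'if' }.

{ 'else', 'end', 'if' }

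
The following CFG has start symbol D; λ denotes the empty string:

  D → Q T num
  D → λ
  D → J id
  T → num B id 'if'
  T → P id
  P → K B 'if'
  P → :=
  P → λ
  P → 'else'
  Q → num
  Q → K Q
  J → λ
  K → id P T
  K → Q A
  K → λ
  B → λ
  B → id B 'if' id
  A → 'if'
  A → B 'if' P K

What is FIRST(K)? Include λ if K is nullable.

K → id P T contributes {id}.
From K → Q A: add FIRST(Q) = { id, num }.
K → λ contributes λ.
Union: FIRST(K) = { id, num, λ }.

{ id, num, λ }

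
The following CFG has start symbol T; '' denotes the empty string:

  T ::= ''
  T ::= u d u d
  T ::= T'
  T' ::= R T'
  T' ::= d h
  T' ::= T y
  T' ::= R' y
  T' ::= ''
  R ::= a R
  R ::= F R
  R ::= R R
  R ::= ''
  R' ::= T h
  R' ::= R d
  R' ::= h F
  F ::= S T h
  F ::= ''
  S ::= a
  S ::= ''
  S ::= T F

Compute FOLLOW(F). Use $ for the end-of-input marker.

{ $, a, d, h, u, y }

In R ::= F R: add FIRST(R)\{''} = { a, d, h, u, y }.
  Since R is nullable, also add FOLLOW(R) = { $, a, d, h, u, y }.
In R' ::= h F: F is at the end, add FOLLOW(R') = { y }.
In S ::= T F: F is at the end, add FOLLOW(S) = { a, d, h, u, y }.
Union: FOLLOW(F) = { $, a, d, h, u, y }.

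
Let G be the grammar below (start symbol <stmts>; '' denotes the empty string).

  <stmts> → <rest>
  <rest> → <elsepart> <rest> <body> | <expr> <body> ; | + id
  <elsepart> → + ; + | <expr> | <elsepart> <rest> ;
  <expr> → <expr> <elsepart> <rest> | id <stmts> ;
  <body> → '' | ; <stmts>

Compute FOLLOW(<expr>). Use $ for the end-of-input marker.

{ +, ;, id }

In <rest> → <expr> <body> ;: add FIRST(<body> ;) = { ; }.
In <elsepart> → <expr>: <expr> is at the end, add FOLLOW(<elsepart>) = { +, id }.
In <expr> → <expr> <elsepart> <rest>: add FIRST(<elsepart> <rest>) = { +, id }.
Union: FOLLOW(<expr>) = { +, ;, id }.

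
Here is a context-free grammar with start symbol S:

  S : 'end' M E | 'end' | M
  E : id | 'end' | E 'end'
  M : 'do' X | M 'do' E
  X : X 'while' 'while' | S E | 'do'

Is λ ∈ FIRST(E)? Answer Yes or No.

No nonterminal in this grammar is nullable.
No production of E has an RHS whose symbols are all nullable, so E is not nullable.

No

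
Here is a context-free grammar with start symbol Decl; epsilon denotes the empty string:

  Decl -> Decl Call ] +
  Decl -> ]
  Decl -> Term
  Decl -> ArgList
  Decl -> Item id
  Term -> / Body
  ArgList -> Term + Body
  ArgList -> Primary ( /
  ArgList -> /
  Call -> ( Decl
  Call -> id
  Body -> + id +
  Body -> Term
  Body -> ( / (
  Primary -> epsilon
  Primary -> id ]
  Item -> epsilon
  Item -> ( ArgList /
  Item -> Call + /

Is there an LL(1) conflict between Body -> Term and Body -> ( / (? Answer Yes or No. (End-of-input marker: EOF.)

No

FIRST(Term) = { / } and FIRST(( / () = { ( }.
The FIRST sets are disjoint and neither alternative is nullable — no conflict.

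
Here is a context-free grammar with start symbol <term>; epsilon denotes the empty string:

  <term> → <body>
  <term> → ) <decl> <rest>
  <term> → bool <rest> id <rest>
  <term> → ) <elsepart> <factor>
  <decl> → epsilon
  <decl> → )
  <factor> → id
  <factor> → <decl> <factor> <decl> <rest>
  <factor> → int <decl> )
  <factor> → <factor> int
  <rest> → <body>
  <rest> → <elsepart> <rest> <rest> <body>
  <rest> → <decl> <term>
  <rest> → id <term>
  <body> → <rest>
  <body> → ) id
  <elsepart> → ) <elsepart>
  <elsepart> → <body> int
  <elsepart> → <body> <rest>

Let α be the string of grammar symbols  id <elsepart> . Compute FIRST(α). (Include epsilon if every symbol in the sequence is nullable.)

id is a terminal; add {id} and stop.

{ id }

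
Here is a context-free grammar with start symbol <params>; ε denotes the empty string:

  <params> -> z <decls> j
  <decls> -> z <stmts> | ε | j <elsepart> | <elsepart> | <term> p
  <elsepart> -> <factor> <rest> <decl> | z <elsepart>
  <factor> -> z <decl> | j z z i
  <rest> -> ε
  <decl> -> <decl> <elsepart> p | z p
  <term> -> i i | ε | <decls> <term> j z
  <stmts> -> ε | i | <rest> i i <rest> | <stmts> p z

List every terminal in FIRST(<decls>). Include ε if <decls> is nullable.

{ i, j, p, z, ε }

<decls> -> z <stmts> contributes {z}.
<decls> -> ε contributes ε.
<decls> -> j <elsepart> contributes {j}.
From <decls> -> <elsepart>: add FIRST(<elsepart>) = { j, z }.
From <decls> -> <term> p: <term> nullable, take FIRST(<term>) ∪ {p} = { i, j, p, z }.
Union: FIRST(<decls>) = { i, j, p, z, ε }.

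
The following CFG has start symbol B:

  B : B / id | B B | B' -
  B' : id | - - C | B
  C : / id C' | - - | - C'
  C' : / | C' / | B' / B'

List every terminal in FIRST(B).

{ -, id }

From B : B / id: add FIRST(B) = { -, id }.
From B : B B: add FIRST(B) = { -, id }.
From B : B' -: add FIRST(B') = { -, id }.
Union: FIRST(B) = { -, id }.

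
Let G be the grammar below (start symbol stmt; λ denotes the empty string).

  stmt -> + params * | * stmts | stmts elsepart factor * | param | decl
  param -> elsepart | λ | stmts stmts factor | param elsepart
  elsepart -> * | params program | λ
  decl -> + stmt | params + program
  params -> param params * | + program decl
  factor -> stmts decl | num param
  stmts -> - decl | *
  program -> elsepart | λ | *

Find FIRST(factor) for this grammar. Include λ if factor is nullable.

{ *, -, num }

From factor -> stmts decl: add FIRST(stmts) = { *, - }.
factor -> num param contributes {num}.
Union: FIRST(factor) = { *, -, num }.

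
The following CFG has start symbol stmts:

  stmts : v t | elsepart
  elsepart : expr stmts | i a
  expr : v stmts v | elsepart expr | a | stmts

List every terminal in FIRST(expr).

expr : v stmts v contributes {v}.
From expr : elsepart expr: add FIRST(elsepart) = { a, i, v }.
expr : a contributes {a}.
From expr : stmts: add FIRST(stmts) = { a, i, v }.
Union: FIRST(expr) = { a, i, v }.

{ a, i, v }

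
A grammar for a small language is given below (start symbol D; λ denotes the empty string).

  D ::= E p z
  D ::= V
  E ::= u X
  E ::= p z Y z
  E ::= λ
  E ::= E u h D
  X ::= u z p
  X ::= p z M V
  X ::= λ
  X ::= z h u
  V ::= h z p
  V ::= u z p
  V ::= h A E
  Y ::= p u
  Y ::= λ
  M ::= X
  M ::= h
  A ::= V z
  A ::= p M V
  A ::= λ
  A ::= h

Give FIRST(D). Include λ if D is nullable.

From D ::= E p z: E nullable, take FIRST(E) ∪ {p} = { p, u }.
From D ::= V: add FIRST(V) = { h, u }.
Union: FIRST(D) = { h, p, u }.

{ h, p, u }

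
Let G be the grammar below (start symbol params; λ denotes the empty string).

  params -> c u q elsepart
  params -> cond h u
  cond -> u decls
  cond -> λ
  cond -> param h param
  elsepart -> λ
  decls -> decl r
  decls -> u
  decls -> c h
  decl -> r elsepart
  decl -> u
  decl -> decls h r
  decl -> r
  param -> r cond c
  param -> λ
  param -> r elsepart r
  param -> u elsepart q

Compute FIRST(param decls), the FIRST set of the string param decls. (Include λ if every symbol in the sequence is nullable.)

{ c, r, u }

Add FIRST(param)\{λ} = { r, u }; param is nullable, continue.
Add FIRST(decls) = { c, r, u }; decls is not nullable, stop.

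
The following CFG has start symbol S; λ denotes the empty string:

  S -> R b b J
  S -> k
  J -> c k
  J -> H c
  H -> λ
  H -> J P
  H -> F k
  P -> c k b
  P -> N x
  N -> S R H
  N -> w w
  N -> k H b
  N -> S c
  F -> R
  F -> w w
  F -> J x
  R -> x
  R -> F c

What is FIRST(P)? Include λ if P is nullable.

P -> c k b contributes {c}.
From P -> N x: add FIRST(N) = { c, k, w, x }.
Union: FIRST(P) = { c, k, w, x }.

{ c, k, w, x }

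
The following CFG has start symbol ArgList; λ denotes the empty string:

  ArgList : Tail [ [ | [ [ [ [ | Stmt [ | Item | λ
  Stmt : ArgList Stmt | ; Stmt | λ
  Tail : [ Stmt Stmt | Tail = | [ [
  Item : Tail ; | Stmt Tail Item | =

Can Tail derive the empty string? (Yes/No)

No

Nullable nonterminals: ArgList, Stmt.
No production of Tail has an RHS whose symbols are all nullable, so Tail is not nullable.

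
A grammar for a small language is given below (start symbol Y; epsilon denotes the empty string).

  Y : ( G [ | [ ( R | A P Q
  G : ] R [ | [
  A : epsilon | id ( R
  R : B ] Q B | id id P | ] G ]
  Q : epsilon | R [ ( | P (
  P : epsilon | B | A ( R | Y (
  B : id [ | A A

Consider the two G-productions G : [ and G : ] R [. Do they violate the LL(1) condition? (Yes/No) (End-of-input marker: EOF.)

No

FIRST([) = { [ } and FIRST(] R [) = { ] }.
The FIRST sets are disjoint and neither alternative is nullable — no conflict.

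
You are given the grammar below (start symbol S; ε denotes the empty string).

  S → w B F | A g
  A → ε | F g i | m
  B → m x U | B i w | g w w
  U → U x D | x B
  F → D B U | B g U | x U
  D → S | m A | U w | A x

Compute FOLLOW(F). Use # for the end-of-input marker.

In S → w B F: F is at the end, add FOLLOW(S) = { #, g, i, m, w, x }.
In A → F g i: add FIRST(g i) = { g }.
Union: FOLLOW(F) = { #, g, i, m, w, x }.

{ #, g, i, m, w, x }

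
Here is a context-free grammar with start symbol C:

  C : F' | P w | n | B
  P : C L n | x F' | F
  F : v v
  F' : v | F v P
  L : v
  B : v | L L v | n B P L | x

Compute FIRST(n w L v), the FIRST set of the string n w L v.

{ n }

n is a terminal; add {n} and stop.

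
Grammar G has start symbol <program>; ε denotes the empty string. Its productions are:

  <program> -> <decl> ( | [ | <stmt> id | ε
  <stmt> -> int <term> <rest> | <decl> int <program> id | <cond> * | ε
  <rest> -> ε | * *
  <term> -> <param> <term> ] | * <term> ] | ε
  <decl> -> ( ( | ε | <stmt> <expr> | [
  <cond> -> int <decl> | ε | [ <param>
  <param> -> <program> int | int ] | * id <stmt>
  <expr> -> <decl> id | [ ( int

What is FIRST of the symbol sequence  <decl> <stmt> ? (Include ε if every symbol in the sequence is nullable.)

Add FIRST(<decl>)\{ε} = { (, *, [, id, int }; <decl> is nullable, continue.
Add FIRST(<stmt>)\{ε} = { (, *, [, id, int }; <stmt> is nullable, continue.
Every symbol is nullable, so include ε.

{ (, *, [, id, int, ε }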